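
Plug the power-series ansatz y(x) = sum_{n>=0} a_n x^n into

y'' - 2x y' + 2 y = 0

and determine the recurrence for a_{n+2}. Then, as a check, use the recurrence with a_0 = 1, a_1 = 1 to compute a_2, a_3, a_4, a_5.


Substitute y = sum_n a_n x^n.
y''(x) has coefficient (n+2)(n+1) a_{n+2} at x^n;
-2 x y'(x) has coefficient -2 n a_n at x^n (shift);
2 y(x) has coefficient 2 a_n at x^n.
Matching x^n: (n+2)(n+1) a_{n+2} + (-2n + 2) a_n = 0.
Thus a_{n+2} = (2n - 2) / ((n+1)(n+2)) * a_n.

Check with a_0 = 1, a_1 = 1 (apply the recurrence for n = 0, 1, 2, 3): a_0 = 1, a_1 = 1, a_2 = -1, a_3 = 0, a_4 = -1/6, a_5 = 0.

a_(n+2) = (2n - 2) / ((n+1)(n+2)) * a_n; check: a_0 = 1, a_1 = 1, a_2 = -1, a_3 = 0, a_4 = -1/6, a_5 = 0


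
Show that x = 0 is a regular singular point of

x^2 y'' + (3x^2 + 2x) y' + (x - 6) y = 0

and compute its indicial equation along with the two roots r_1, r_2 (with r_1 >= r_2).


Divide by x^2 to reach normal form y'' + P_1(x) y' + P_2(x) y = 0 with P_1(x) = 3 + 2/x and P_2(x) = 1/x - 6/x^2.
x = 0 is a singular point because the y'-coefficient 3 + 2/x has a pole at x = 0 and the y-coefficient 1/x - 6/x^2 has a pole at x = 0.
It is a regular singular point because x P_1(x) = p(x) = 3x + 2 and x^2 P_2(x) = q(x) = x - 6 are polynomials, hence analytic at x = 0.
p(0) = 2,  q(0) = -6.
Indicial equation: r(r-1) + p(0) r + q(0) = 0, i.e. r^2 + (p(0) - 1) r + q(0) = 0, i.e. r^2 + 1 r - 6 = 0.
Discriminant: (1)^2 - 4(-6) = 25, so r = (-1 ± 5)/2.
Solving: r_1 = 2, r_2 = -3.

indicial: r^2 + 1 r - 6 = 0; roots r_1 = 2, r_2 = -3


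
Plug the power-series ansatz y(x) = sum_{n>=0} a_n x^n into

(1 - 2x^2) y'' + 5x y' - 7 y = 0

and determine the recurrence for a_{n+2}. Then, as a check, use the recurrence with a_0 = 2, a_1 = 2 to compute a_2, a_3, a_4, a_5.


Substitute y = sum_n a_n x^n.
(1 - 2 x^2) y'' contributes (n+2)(n+1) a_{n+2} - 2 n(n-1) a_n at x^n.
5 x y'(x) contributes 5 n a_n at x^n.
-7 y(x) contributes -7 a_n at x^n.
Matching x^n: (n+2)(n+1) a_{n+2} + (-2 n(n-1) + 5 n - 7) a_n = 0.
Thus a_{n+2} = (2 n(n-1) - 5 n + 7) / ((n+1)(n+2)) * a_n.

Check with a_0 = 2, a_1 = 2 (apply the recurrence for n = 0, 1, 2, 3): a_0 = 2, a_1 = 2, a_2 = 7, a_3 = 2/3, a_4 = 7/12, a_5 = 2/15.

a_(n+2) = (2 n(n-1) - 5 n + 7) / ((n+1)(n+2)) * a_n; check: a_0 = 2, a_1 = 2, a_2 = 7, a_3 = 2/3, a_4 = 7/12, a_5 = 2/15


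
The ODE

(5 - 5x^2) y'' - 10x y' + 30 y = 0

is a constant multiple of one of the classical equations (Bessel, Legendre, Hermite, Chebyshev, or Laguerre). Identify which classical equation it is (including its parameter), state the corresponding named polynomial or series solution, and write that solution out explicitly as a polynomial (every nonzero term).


All three coefficients share the factor 5; dividing through by 5 gives  (1 - x^2) y'' - 2x y' + 6 y = 0.
This matches the Legendre equation (1 - x^2) y'' - 2x y' + n(n+1) y = 0 (note the -2x y' term) with n(n+1) = 6, so n = 2; the polynomial solution is P_2(x).
With y = sum_k a_k x^k, matching x^k gives (k+2)(k+1) a_{k+2} = [k(k+1) - n(n+1)] a_k = (k - 2)(k + 3) a_k. The right side vanishes at k = 2, so the series with the parity of 2 terminates at degree 2.
Standard normalization (P_n(1) = 1): leading coefficient (2n)!/(2^n (n!)^2) = 24/(4*4) = 3/2, so a_2 = 3/2. Work downward with a_k = (k+1)(k+2) a_{k+2} / ((k - 2)(k + 3)):
  a_0 = (1)(2)(3/2) / ((0 - 2)(0 + 3)) = 3/(-6) = -1/2
Hence P_2(x) = 3 x^2/2 - 1/2.

P_2(x); series = 3 x^2/2 - 1/2


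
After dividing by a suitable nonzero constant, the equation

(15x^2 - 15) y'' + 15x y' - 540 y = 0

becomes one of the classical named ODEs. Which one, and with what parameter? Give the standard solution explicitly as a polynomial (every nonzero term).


All three coefficients share the factor -15; dividing through by -15 gives  (1 - x^2) y'' - x y' + 36 y = 0.
This matches the Chebyshev equation (1 - x^2) y'' - x y' + n^2 y = 0 (note the -x y' term, not -2x y') with n^2 = 36, so n = 6; the polynomial solution is T_6(x).
With y = sum_k a_k x^k, matching x^k gives (k+2)(k+1) a_{k+2} = (k^2 - n^2) a_k = (k - 6)(k + 6) a_k. The right side vanishes at k = 6, so the series with the parity of 6 terminates at degree 6.
Standard normalization: leading coefficient of T_n is 2^(n-1), so a_6 = 2^5 = 32. Work downward with a_k = (k+1)(k+2) a_{k+2} / ((k - 6)(k + 6)):
  a_4 = (5)(6)(32) / ((4 - 6)(4 + 6)) = 960/(-20) = -48
  a_2 = (3)(4)(-48) / ((2 - 6)(2 + 6)) = -576/(-32) = 18
  a_0 = (1)(2)(18) / ((0 - 6)(0 + 6)) = 36/(-36) = -1
Hence T_6(x) = 32 x^6 - 48 x^4 + 18 x^2 - 1.

T_6(x); series = 32 x^6 - 48 x^4 + 18 x^2 - 1


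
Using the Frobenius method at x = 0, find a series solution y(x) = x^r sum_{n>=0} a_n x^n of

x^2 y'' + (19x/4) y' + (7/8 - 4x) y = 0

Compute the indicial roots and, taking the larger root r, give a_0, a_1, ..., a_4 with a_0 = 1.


Write in Frobenius form y'' + (p(x)/x) y' + (q(x)/x^2) y = 0:
  p(x) = 19/4,  q(x) = 7/8 - 4x.
Indicial equation: r(r-1) + (19/4) r + (7/8) = 0 -> roots r_1 = -1/4, r_2 = -7/2.
Take r = r_1 = -1/4. Let y(x) = x^r sum_{n>=0} a_n x^n with a_0 = 1.
Substitute y = x^r sum a_n x^n and match x^{r+n}. The recurrence is
  D(n) a_n - 4 a_{n-1} = 0,  where D(n) = (r+n)(r+n-1) + (19/4)(r+n) + (7/8).
  a_n = 4 / D(n) * a_{n-1}.
Since the indicial polynomial factors as (r - r_1)(r - r_2), D(n) = (r_1 + n - r_1)(r_1 + n - r_2) = n(n + 13/4).
Evaluating step by step (a_0 = 1):
  n = 1: D(1) = 1(1 + 13/4) = 17/4; numerator = 4(1) = 4; a_1 = (4)/(17/4) = 16/17
  n = 2: D(2) = 2(2 + 13/4) = 21/2; numerator = 4(16/17) = 64/17; a_2 = (64/17)/(21/2) = 128/357
  n = 3: D(3) = 3(3 + 13/4) = 75/4; numerator = 4(128/357) = 512/357; a_3 = (512/357)/(75/4) = 2048/26775
  n = 4: D(4) = 4(4 + 13/4) = 29; numerator = 4(2048/26775) = 8192/26775; a_4 = (8192/26775)/(29) = 8192/776475

r = -1/4; a_0 = 1; a_1 = 16/17; a_2 = 128/357; a_3 = 2048/26775; a_4 = 8192/776475


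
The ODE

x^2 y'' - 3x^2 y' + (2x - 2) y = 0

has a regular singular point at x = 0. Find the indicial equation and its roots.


Divide by x^2 to reach normal form y'' + P_1(x) y' + P_2(x) y = 0 with P_1(x) = -3 and P_2(x) = 2/x - 2/x^2.
x = 0 is a singular point because the y-coefficient 2/x - 2/x^2 has a pole at x = 0.
It is a regular singular point because x P_1(x) = p(x) = -3x and x^2 P_2(x) = q(x) = 2x - 2 are polynomials, hence analytic at x = 0.
p(0) = 0,  q(0) = -2.
Indicial equation: r(r-1) + p(0) r + q(0) = 0, i.e. r^2 + (p(0) - 1) r + q(0) = 0, i.e. r^2 - 1 r - 2 = 0.
Discriminant: (-1)^2 - 4(-2) = 9, so r = (1 ± 3)/2.
Solving: r_1 = 2, r_2 = -1.

indicial: r^2 - 1 r - 2 = 0; roots r_1 = 2, r_2 = -1


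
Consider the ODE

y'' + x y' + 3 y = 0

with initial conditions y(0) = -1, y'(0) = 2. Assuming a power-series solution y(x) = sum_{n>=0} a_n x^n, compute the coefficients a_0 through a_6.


Ansatz: y(x) = sum_{n>=0} a_n x^n, so y'(x) = sum_{n>=1} n a_n x^(n-1) and y''(x) = sum_{n>=2} n(n-1) a_n x^(n-2).
Substitute into P(x) y'' + Q(x) y' + R(x) y = 0 with P(x) = 1, Q(x) = x, R(x) = 3, and match powers of x.
Initial conditions: a_0 = -1, a_1 = 2.
Setting the coefficient of each power of x to zero and solving order by order (substituting the coefficients already found):
  x^0: 2 a_2 + 3 a_0 = 0  ->  2 a_2 = -3 a_0 = 3  ->  a_2 = 3/2
  x^1: 6 a_3 + 4 a_1 = 0  ->  6 a_3 = -4 a_1 = -8  ->  a_3 = -4/3
  x^2: 12 a_4 + 5 a_2 = 0  ->  12 a_4 = -5 a_2 = -15/2  ->  a_4 = -5/8
  x^3: 20 a_5 + 6 a_3 = 0  ->  20 a_5 = -6 a_3 = 8  ->  a_5 = 2/5
  x^4: 30 a_6 + 7 a_4 = 0  ->  30 a_6 = -7 a_4 = 35/8  ->  a_6 = 7/48
Truncated series: y(x) = -1 + 2 x + (3/2) x^2 - (4/3) x^3 - (5/8) x^4 + (2/5) x^5 + (7/48) x^6 + O(x^7).

a_0 = -1; a_1 = 2; a_2 = 3/2; a_3 = -4/3; a_4 = -5/8; a_5 = 2/5; a_6 = 7/48


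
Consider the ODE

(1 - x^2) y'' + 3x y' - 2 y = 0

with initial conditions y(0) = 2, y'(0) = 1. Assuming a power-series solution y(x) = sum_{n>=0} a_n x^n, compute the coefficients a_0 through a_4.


Ansatz: y(x) = sum_{n>=0} a_n x^n, so y'(x) = sum_{n>=1} n a_n x^(n-1) and y''(x) = sum_{n>=2} n(n-1) a_n x^(n-2).
Substitute into P(x) y'' + Q(x) y' + R(x) y = 0 with P(x) = 1 - x^2, Q(x) = 3x, R(x) = -2, and match powers of x.
Initial conditions: a_0 = 2, a_1 = 1.
Setting the coefficient of each power of x to zero and solving order by order (substituting the coefficients already found):
  x^0: 2 a_2 - 2 a_0 = 0  ->  2 a_2 = 2 a_0 = 4  ->  a_2 = 2
  x^1: 6 a_3 + a_1 = 0  ->  6 a_3 = -a_1 = -1  ->  a_3 = -1/6
  x^2: 12 a_4 + 2 a_2 = 0  ->  12 a_4 = -2 a_2 = -4  ->  a_4 = -1/3
Truncated series: y(x) = 2 + x + 2 x^2 - (1/6) x^3 - (1/3) x^4 + O(x^5).

a_0 = 2; a_1 = 1; a_2 = 2; a_3 = -1/6; a_4 = -1/3


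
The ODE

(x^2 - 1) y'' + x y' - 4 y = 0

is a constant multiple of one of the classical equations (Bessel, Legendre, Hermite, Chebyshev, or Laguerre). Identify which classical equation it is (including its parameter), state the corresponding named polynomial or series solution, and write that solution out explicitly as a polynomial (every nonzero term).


All three coefficients share the factor -1; dividing through by -1 gives  (1 - x^2) y'' - x y' + 4 y = 0.
This matches the Chebyshev equation (1 - x^2) y'' - x y' + n^2 y = 0 (note the -x y' term, not -2x y') with n^2 = 4, so n = 2; the polynomial solution is T_2(x).
With y = sum_k a_k x^k, matching x^k gives (k+2)(k+1) a_{k+2} = (k^2 - n^2) a_k = (k - 2)(k + 2) a_k. The right side vanishes at k = 2, so the series with the parity of 2 terminates at degree 2.
Standard normalization: leading coefficient of T_n is 2^(n-1), so a_2 = 2^1 = 2. Work downward with a_k = (k+1)(k+2) a_{k+2} / ((k - 2)(k + 2)):
  a_0 = (1)(2)(2) / ((0 - 2)(0 + 2)) = 4/(-4) = -1
Hence T_2(x) = 2 x^2 - 1.

T_2(x); series = 2 x^2 - 1


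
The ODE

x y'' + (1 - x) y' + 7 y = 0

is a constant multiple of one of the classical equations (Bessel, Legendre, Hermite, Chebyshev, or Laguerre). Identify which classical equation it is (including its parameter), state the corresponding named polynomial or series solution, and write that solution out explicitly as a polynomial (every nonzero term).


The equation is already in a standard form:  x y'' + (1 - x) y' + 7 y = 0.
This matches the Laguerre equation x y'' + (1 - x) y' + n y = 0 with n = 7; the polynomial solution is L_7(x).
With y = sum_k a_k x^k, matching x^k gives (k+1)k a_{k+1} + (k+1) a_{k+1} - k a_k + n a_k = 0, i.e. (k+1)^2 a_{k+1} = (k - n) a_k = (k - 7) a_k. The right side vanishes at k = 7, so the series terminates at degree 7.
Standard normalization L_n(0) = 1 gives a_0 = 1. Work upward with a_{k+1} = (k - 7) a_k / (k+1)^2:
  a_1 = (0 - 7)(1) / 1^2 = -7/1 = -7
  a_2 = (1 - 7)(-7) / 2^2 = 42/4 = 21/2
  a_3 = (2 - 7)(21/2) / 3^2 = (-105/2)/9 = -35/6
  a_4 = (3 - 7)(-35/6) / 4^2 = (70/3)/16 = 35/24
  a_5 = (4 - 7)(35/24) / 5^2 = (-35/8)/25 = -7/40
  a_6 = (5 - 7)(-7/40) / 6^2 = (7/20)/36 = 7/720
  a_7 = (6 - 7)(7/720) / 7^2 = (-7/720)/49 = -1/5040
Hence L_7(x) = -x^7/5040 + 7 x^6/720 - 7 x^5/40 + 35 x^4/24 - 35 x^3/6 + 21 x^2/2 - 7 x + 1.

L_7(x); series = -x^7/5040 + 7 x^6/720 - 7 x^5/40 + 35 x^4/24 - 35 x^3/6 + 21 x^2/2 - 7 x + 1


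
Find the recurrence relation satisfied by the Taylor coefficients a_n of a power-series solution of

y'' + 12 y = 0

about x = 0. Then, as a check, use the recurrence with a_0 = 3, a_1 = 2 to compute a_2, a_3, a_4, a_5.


Substitute y = sum_n a_n x^n into y'' + (const) y = 0.
y''(x) = sum_{n>=0} (n+2)(n+1) a_{n+2} x^n.
The ODE becomes sum_n [(n+2)(n+1) a_{n+2} + 12 a_n] x^n = 0.
Setting each coefficient to zero gives the recurrence:
  (n+2)(n+1) a_{n+2} + 12 a_n = 0,
  a_{n+2} = -12 / ((n+1)(n+2)) a_n.

Check with a_0 = 3, a_1 = 2 (apply the recurrence for n = 0, 1, 2, 3): a_0 = 3, a_1 = 2, a_2 = -18, a_3 = -4, a_4 = 18, a_5 = 12/5.

a_{n+2} = -12/((n+1)(n+2)) * a_n; check: a_0 = 3, a_1 = 2, a_2 = -18, a_3 = -4, a_4 = 18, a_5 = 12/5


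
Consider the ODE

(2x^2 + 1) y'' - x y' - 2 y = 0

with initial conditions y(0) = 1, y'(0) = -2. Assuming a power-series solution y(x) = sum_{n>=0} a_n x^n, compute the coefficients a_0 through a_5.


Ansatz: y(x) = sum_{n>=0} a_n x^n, so y'(x) = sum_{n>=1} n a_n x^(n-1) and y''(x) = sum_{n>=2} n(n-1) a_n x^(n-2).
Substitute into P(x) y'' + Q(x) y' + R(x) y = 0 with P(x) = 2x^2 + 1, Q(x) = -x, R(x) = -2, and match powers of x.
Initial conditions: a_0 = 1, a_1 = -2.
Setting the coefficient of each power of x to zero and solving order by order (substituting the coefficients already found):
  x^0: 2 a_2 - 2 a_0 = 0  ->  2 a_2 = 2 a_0 = 2  ->  a_2 = 1
  x^1: 6 a_3 - 3 a_1 = 0  ->  6 a_3 = 3 a_1 = -6  ->  a_3 = -1
  x^2: 12 a_4 = 0  ->  a_4 = 0
  x^3: 20 a_5 + 7 a_3 = 0  ->  20 a_5 = -7 a_3 = 7  ->  a_5 = 7/20
Truncated series: y(x) = 1 - 2 x + x^2 - x^3 + (7/20) x^5 + O(x^6).

a_0 = 1; a_1 = -2; a_2 = 1; a_3 = -1; a_4 = 0; a_5 = 7/20


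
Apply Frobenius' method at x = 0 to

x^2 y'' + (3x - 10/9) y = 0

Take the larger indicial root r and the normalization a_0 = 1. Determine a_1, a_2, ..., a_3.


Write in Frobenius form y'' + (p(x)/x) y' + (q(x)/x^2) y = 0:
  p(x) = 0,  q(x) = 3x - 10/9.
Indicial equation: r(r-1) + (0) r + (-10/9) = 0 -> roots r_1 = 5/3, r_2 = -2/3.
Take r = r_1 = 5/3. Let y(x) = x^r sum_{n>=0} a_n x^n with a_0 = 1.
Substitute y = x^r sum a_n x^n and match x^{r+n}. The recurrence is
  D(n) a_n + 3 a_{n-1} = 0,  where D(n) = (r+n)(r+n-1) + (0)(r+n) + (-10/9).
  a_n = -3 / D(n) * a_{n-1}.
Since the indicial polynomial factors as (r - r_1)(r - r_2), D(n) = (r_1 + n - r_1)(r_1 + n - r_2) = n(n + 7/3).
Evaluating step by step (a_0 = 1):
  n = 1: D(1) = 1(1 + 7/3) = 10/3; numerator = -3(1) = -3; a_1 = (-3)/(10/3) = -9/10
  n = 2: D(2) = 2(2 + 7/3) = 26/3; numerator = -3(-9/10) = 27/10; a_2 = (27/10)/(26/3) = 81/260
  n = 3: D(3) = 3(3 + 7/3) = 16; numerator = -3(81/260) = -243/260; a_3 = (-243/260)/(16) = -243/4160

r = 5/3; a_0 = 1; a_1 = -9/10; a_2 = 81/260; a_3 = -243/4160


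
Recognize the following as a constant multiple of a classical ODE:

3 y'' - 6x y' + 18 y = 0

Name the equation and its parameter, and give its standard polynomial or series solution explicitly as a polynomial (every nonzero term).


All three coefficients share the factor 3; dividing through by 3 gives  y'' - 2x y' + 6 y = 0.
This matches the Hermite equation y'' - 2x y' + 2n y = 0 with 2n = 6, so n = 3; the polynomial solution is H_3(x).
With y = sum_k a_k x^k, matching x^k gives (k+2)(k+1) a_{k+2} = 2(k - n) a_k = 2(k - 3) a_k. The right side vanishes at k = 3, so the series with the parity of 3 terminates at degree 3.
Standard normalization: leading coefficient of H_n is 2^n, so a_3 = 2^3 = 8. Work downward with a_k = (k+1)(k+2) a_{k+2} / (2(k - n)):
  a_1 = (2)(3)(8) / (2(1 - 3)) = 48/(-4) = -12
Hence H_3(x) = 8 x^3 - 12 x.

H_3(x); series = 8 x^3 - 12 x


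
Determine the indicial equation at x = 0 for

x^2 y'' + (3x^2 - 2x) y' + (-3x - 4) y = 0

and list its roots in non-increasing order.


Divide by x^2 to reach normal form y'' + P_1(x) y' + P_2(x) y = 0 with P_1(x) = 3 - 2/x and P_2(x) = -3/x - 4/x^2.
x = 0 is a singular point because the y'-coefficient 3 - 2/x has a pole at x = 0 and the y-coefficient -3/x - 4/x^2 has a pole at x = 0.
It is a regular singular point because x P_1(x) = p(x) = 3x - 2 and x^2 P_2(x) = q(x) = -3x - 4 are polynomials, hence analytic at x = 0.
p(0) = -2,  q(0) = -4.
Indicial equation: r(r-1) + p(0) r + q(0) = 0, i.e. r^2 + (p(0) - 1) r + q(0) = 0, i.e. r^2 - 3 r - 4 = 0.
Discriminant: (-3)^2 - 4(-4) = 25, so r = (3 ± 5)/2.
Solving: r_1 = 4, r_2 = -1.

indicial: r^2 - 3 r - 4 = 0; roots r_1 = 4, r_2 = -1


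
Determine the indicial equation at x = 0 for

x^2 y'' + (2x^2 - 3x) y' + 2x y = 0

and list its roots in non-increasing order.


Divide by x^2 to reach normal form y'' + P_1(x) y' + P_2(x) y = 0 with P_1(x) = 2 - 3/x and P_2(x) = 2/x.
x = 0 is a singular point because the y'-coefficient 2 - 3/x has a pole at x = 0 and the y-coefficient 2/x has a pole at x = 0.
It is a regular singular point because x P_1(x) = p(x) = 2x - 3 and x^2 P_2(x) = q(x) = 2x are polynomials, hence analytic at x = 0.
p(0) = -3,  q(0) = 0.
Indicial equation: r(r-1) + p(0) r + q(0) = 0, i.e. r^2 + (p(0) - 1) r + q(0) = 0, i.e. r^2 - 4 r = 0.
Discriminant: (-4)^2 - 4(0) = 16, so r = (4 ± 4)/2.
Solving: r_1 = 4, r_2 = 0.

indicial: r^2 - 4 r = 0; roots r_1 = 4, r_2 = 0


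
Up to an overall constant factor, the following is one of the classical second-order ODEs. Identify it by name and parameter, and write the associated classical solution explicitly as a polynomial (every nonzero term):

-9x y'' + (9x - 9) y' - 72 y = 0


All three coefficients share the factor -9; dividing through by -9 gives  x y'' + (1 - x) y' + 8 y = 0.
This matches the Laguerre equation x y'' + (1 - x) y' + n y = 0 with n = 8; the polynomial solution is L_8(x).
With y = sum_k a_k x^k, matching x^k gives (k+1)k a_{k+1} + (k+1) a_{k+1} - k a_k + n a_k = 0, i.e. (k+1)^2 a_{k+1} = (k - n) a_k = (k - 8) a_k. The right side vanishes at k = 8, so the series terminates at degree 8.
Standard normalization L_n(0) = 1 gives a_0 = 1. Work upward with a_{k+1} = (k - 8) a_k / (k+1)^2:
  a_1 = (0 - 8)(1) / 1^2 = -8/1 = -8
  a_2 = (1 - 8)(-8) / 2^2 = 56/4 = 14
  a_3 = (2 - 8)(14) / 3^2 = -84/9 = -28/3
  a_4 = (3 - 8)(-28/3) / 4^2 = (140/3)/16 = 35/12
  a_5 = (4 - 8)(35/12) / 5^2 = (-35/3)/25 = -7/15
  a_6 = (5 - 8)(-7/15) / 6^2 = (7/5)/36 = 7/180
  a_7 = (6 - 8)(7/180) / 7^2 = (-7/90)/49 = -1/630
  a_8 = (7 - 8)(-1/630) / 8^2 = (1/630)/64 = 1/40320
Hence L_8(x) = x^8/40320 - x^7/630 + 7 x^6/180 - 7 x^5/15 + 35 x^4/12 - 28 x^3/3 + 14 x^2 - 8 x + 1.

L_8(x); series = x^8/40320 - x^7/630 + 7 x^6/180 - 7 x^5/15 + 35 x^4/12 - 28 x^3/3 + 14 x^2 - 8 x + 1


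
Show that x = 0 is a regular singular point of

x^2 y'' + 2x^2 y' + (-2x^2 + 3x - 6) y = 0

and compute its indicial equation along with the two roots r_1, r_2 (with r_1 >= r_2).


Divide by x^2 to reach normal form y'' + P_1(x) y' + P_2(x) y = 0 with P_1(x) = 2 and P_2(x) = -2 + 3/x - 6/x^2.
x = 0 is a singular point because the y-coefficient -2 + 3/x - 6/x^2 has a pole at x = 0.
It is a regular singular point because x P_1(x) = p(x) = 2x and x^2 P_2(x) = q(x) = -2x^2 + 3x - 6 are polynomials, hence analytic at x = 0.
p(0) = 0,  q(0) = -6.
Indicial equation: r(r-1) + p(0) r + q(0) = 0, i.e. r^2 + (p(0) - 1) r + q(0) = 0, i.e. r^2 - 1 r - 6 = 0.
Discriminant: (-1)^2 - 4(-6) = 25, so r = (1 ± 5)/2.
Solving: r_1 = 3, r_2 = -2.

indicial: r^2 - 1 r - 6 = 0; roots r_1 = 3, r_2 = -2


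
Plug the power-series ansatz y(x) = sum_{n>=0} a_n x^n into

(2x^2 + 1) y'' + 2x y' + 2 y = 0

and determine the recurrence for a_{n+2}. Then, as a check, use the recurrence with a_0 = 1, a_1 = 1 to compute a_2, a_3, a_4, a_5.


Substitute y = sum_n a_n x^n.
(1 + 2 x^2) y'' contributes (n+2)(n+1) a_{n+2} + 2 n(n-1) a_n at x^n.
2 x y'(x) contributes 2 n a_n at x^n.
2 y(x) contributes 2 a_n at x^n.
Matching x^n: (n+2)(n+1) a_{n+2} + (2 n(n-1) + 2 n + 2) a_n = 0.
Thus a_{n+2} = (-2 n(n-1) - 2 n - 2) / ((n+1)(n+2)) * a_n.

Check with a_0 = 1, a_1 = 1 (apply the recurrence for n = 0, 1, 2, 3): a_0 = 1, a_1 = 1, a_2 = -1, a_3 = -2/3, a_4 = 5/6, a_5 = 2/3.

a_(n+2) = (-2 n(n-1) - 2 n - 2) / ((n+1)(n+2)) * a_n; check: a_0 = 1, a_1 = 1, a_2 = -1, a_3 = -2/3, a_4 = 5/6, a_5 = 2/3


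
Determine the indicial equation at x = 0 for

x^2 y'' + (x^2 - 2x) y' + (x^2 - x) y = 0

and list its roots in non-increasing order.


Divide by x^2 to reach normal form y'' + P_1(x) y' + P_2(x) y = 0 with P_1(x) = 1 - 2/x and P_2(x) = 1 - 1/x.
x = 0 is a singular point because the y'-coefficient 1 - 2/x has a pole at x = 0 and the y-coefficient 1 - 1/x has a pole at x = 0.
It is a regular singular point because x P_1(x) = p(x) = x - 2 and x^2 P_2(x) = q(x) = x^2 - x are polynomials, hence analytic at x = 0.
p(0) = -2,  q(0) = 0.
Indicial equation: r(r-1) + p(0) r + q(0) = 0, i.e. r^2 + (p(0) - 1) r + q(0) = 0, i.e. r^2 - 3 r = 0.
Discriminant: (-3)^2 - 4(0) = 9, so r = (3 ± 3)/2.
Solving: r_1 = 3, r_2 = 0.

indicial: r^2 - 3 r = 0; roots r_1 = 3, r_2 = 0


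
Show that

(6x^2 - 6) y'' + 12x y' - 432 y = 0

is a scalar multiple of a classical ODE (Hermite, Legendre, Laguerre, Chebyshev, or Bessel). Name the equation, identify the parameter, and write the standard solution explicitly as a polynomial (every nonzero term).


All three coefficients share the factor -6; dividing through by -6 gives  (1 - x^2) y'' - 2x y' + 72 y = 0.
This matches the Legendre equation (1 - x^2) y'' - 2x y' + n(n+1) y = 0 (note the -2x y' term) with n(n+1) = 72, so n = 8; the polynomial solution is P_8(x).
With y = sum_k a_k x^k, matching x^k gives (k+2)(k+1) a_{k+2} = [k(k+1) - n(n+1)] a_k = (k - 8)(k + 9) a_k. The right side vanishes at k = 8, so the series with the parity of 8 terminates at degree 8.
Standard normalization (P_n(1) = 1): leading coefficient (2n)!/(2^n (n!)^2) = 20922789888000/(256*1625702400) = 6435/128, so a_8 = 6435/128. Work downward with a_k = (k+1)(k+2) a_{k+2} / ((k - 8)(k + 9)):
  a_6 = (7)(8)(6435/128) / ((6 - 8)(6 + 9)) = (45045/16)/(-30) = -3003/32
  a_4 = (5)(6)(-3003/32) / ((4 - 8)(4 + 9)) = (-45045/16)/(-52) = 3465/64
  a_2 = (3)(4)(3465/64) / ((2 - 8)(2 + 9)) = (10395/16)/(-66) = -315/32
  a_0 = (1)(2)(-315/32) / ((0 - 8)(0 + 9)) = (-315/16)/(-72) = 35/128
Hence P_8(x) = 6435 x^8/128 - 3003 x^6/32 + 3465 x^4/64 - 315 x^2/32 + 35/128.

P_8(x); series = 6435 x^8/128 - 3003 x^6/32 + 3465 x^4/64 - 315 x^2/32 + 35/128


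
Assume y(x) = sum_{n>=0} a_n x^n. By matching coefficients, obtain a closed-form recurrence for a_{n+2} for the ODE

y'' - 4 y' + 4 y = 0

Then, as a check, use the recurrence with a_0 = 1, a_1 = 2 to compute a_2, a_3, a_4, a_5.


Substitute y = sum_n a_n x^n.
y''(x) has coefficient (n+2)(n+1) a_{n+2} at x^n;
-4 y'(x) has coefficient -4 (n+1) a_{n+1} at x^n;
4 y(x) has coefficient 4 a_n at x^n.
Matching x^n: (n+2)(n+1) a_{n+2} - 4 (n+1) a_{n+1} + 4 a_n = 0.
Thus a_{n+2} = [4 (n+1) a_{n+1} - 4 a_n] / ((n+1)(n+2)).

Check with a_0 = 1, a_1 = 2 (apply the recurrence for n = 0, 1, 2, 3): a_0 = 1, a_1 = 2, a_2 = 2, a_3 = 4/3, a_4 = 2/3, a_5 = 4/15.

a_(n+2) = [4 (n+1) a_(n+1) - 4 a_n] / ((n+1)(n+2)); check: a_0 = 1, a_1 = 2, a_2 = 2, a_3 = 4/3, a_4 = 2/3, a_5 = 4/15


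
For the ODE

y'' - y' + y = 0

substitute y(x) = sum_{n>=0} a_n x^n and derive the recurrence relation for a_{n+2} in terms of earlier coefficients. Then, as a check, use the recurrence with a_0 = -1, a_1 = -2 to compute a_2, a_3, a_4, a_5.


Substitute y = sum_n a_n x^n.
y''(x) has coefficient (n+2)(n+1) a_{n+2} at x^n;
-y'(x) has coefficient -(n+1) a_{n+1} at x^n;
y(x) has coefficient 1 a_n at x^n.
Matching x^n: (n+2)(n+1) a_{n+2} - (n+1) a_{n+1} + 1 a_n = 0.
Thus a_{n+2} = [(n+1) a_{n+1} - 1 a_n] / ((n+1)(n+2)).

Check with a_0 = -1, a_1 = -2 (apply the recurrence for n = 0, 1, 2, 3): a_0 = -1, a_1 = -2, a_2 = -1/2, a_3 = 1/6, a_4 = 1/12, a_5 = 1/120.

a_(n+2) = [(n+1) a_(n+1) - 1 a_n] / ((n+1)(n+2)); check: a_0 = -1, a_1 = -2, a_2 = -1/2, a_3 = 1/6, a_4 = 1/12, a_5 = 1/120


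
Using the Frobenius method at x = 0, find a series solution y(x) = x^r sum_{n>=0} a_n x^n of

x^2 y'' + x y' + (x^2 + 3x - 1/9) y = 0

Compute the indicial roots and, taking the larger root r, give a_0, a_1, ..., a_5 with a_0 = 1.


Write in Frobenius form y'' + (p(x)/x) y' + (q(x)/x^2) y = 0:
  p(x) = 1,  q(x) = x^2 + 3x - 1/9.
Indicial equation: r(r-1) + (1) r + (-1/9) = 0 -> roots r_1 = 1/3, r_2 = -1/3.
Take r = r_1 = 1/3. Let y(x) = x^r sum_{n>=0} a_n x^n with a_0 = 1.
Substitute y = x^r sum a_n x^n and match x^{r+n}. The recurrence is
  D(n) a_n + 3 a_{n-1} + 1 a_{n-2} = 0,  where D(n) = (r+n)(r+n-1) + (1)(r+n) + (-1/9).
  a_n = [-3 a_{n-1} - 1 a_{n-2}] / D(n).
Since the indicial polynomial factors as (r - r_1)(r - r_2), D(n) = (r_1 + n - r_1)(r_1 + n - r_2) = n(n + 2/3).
Evaluating step by step (a_0 = 1):
  n = 1: D(1) = 1(1 + 2/3) = 5/3; numerator = -3(1) = -3; a_1 = (-3)/(5/3) = -9/5
  n = 2: D(2) = 2(2 + 2/3) = 16/3; numerator = -3(-9/5) - 1(1) = 22/5; a_2 = (22/5)/(16/3) = 33/40
  n = 3: D(3) = 3(3 + 2/3) = 11; numerator = -3(33/40) - 1(-9/5) = -27/40; a_3 = (-27/40)/(11) = -27/440
  n = 4: D(4) = 4(4 + 2/3) = 56/3; numerator = -3(-27/440) - 1(33/40) = -141/220; a_4 = (-141/220)/(56/3) = -423/12320
  n = 5: D(5) = 5(5 + 2/3) = 85/3; numerator = -3(-423/12320) - 1(-27/440) = 405/2464; a_5 = (405/2464)/(85/3) = 243/41888

r = 1/3; a_0 = 1; a_1 = -9/5; a_2 = 33/40; a_3 = -27/440; a_4 = -423/12320; a_5 = 243/41888


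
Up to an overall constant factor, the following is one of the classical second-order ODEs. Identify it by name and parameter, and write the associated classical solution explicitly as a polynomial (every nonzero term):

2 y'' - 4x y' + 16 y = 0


All three coefficients share the factor 2; dividing through by 2 gives  y'' - 2x y' + 8 y = 0.
This matches the Hermite equation y'' - 2x y' + 2n y = 0 with 2n = 8, so n = 4; the polynomial solution is H_4(x).
With y = sum_k a_k x^k, matching x^k gives (k+2)(k+1) a_{k+2} = 2(k - n) a_k = 2(k - 4) a_k. The right side vanishes at k = 4, so the series with the parity of 4 terminates at degree 4.
Standard normalization: leading coefficient of H_n is 2^n, so a_4 = 2^4 = 16. Work downward with a_k = (k+1)(k+2) a_{k+2} / (2(k - n)):
  a_2 = (3)(4)(16) / (2(2 - 4)) = 192/(-4) = -48
  a_0 = (1)(2)(-48) / (2(0 - 4)) = -96/(-8) = 12
Hence H_4(x) = 16 x^4 - 48 x^2 + 12.

H_4(x); series = 16 x^4 - 48 x^2 + 12


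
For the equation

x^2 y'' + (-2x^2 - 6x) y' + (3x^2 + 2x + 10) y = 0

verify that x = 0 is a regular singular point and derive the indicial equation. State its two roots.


Divide by x^2 to reach normal form y'' + P_1(x) y' + P_2(x) y = 0 with P_1(x) = -2 - 6/x and P_2(x) = 3 + 2/x + 10/x^2.
x = 0 is a singular point because the y'-coefficient -2 - 6/x has a pole at x = 0 and the y-coefficient 3 + 2/x + 10/x^2 has a pole at x = 0.
It is a regular singular point because x P_1(x) = p(x) = -2x - 6 and x^2 P_2(x) = q(x) = 3x^2 + 2x + 10 are polynomials, hence analytic at x = 0.
p(0) = -6,  q(0) = 10.
Indicial equation: r(r-1) + p(0) r + q(0) = 0, i.e. r^2 + (p(0) - 1) r + q(0) = 0, i.e. r^2 - 7 r + 10 = 0.
Discriminant: (-7)^2 - 4(10) = 9, so r = (7 ± 3)/2.
Solving: r_1 = 5, r_2 = 2.

indicial: r^2 - 7 r + 10 = 0; roots r_1 = 5, r_2 = 2


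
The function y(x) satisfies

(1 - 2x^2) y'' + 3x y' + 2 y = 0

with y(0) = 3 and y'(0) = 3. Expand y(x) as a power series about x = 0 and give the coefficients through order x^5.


Ansatz: y(x) = sum_{n>=0} a_n x^n, so y'(x) = sum_{n>=1} n a_n x^(n-1) and y''(x) = sum_{n>=2} n(n-1) a_n x^(n-2).
Substitute into P(x) y'' + Q(x) y' + R(x) y = 0 with P(x) = 1 - 2x^2, Q(x) = 3x, R(x) = 2, and match powers of x.
Initial conditions: a_0 = 3, a_1 = 3.
Setting the coefficient of each power of x to zero and solving order by order (substituting the coefficients already found):
  x^0: 2 a_2 + 2 a_0 = 0  ->  2 a_2 = -2 a_0 = -6  ->  a_2 = -3
  x^1: 6 a_3 + 5 a_1 = 0  ->  6 a_3 = -5 a_1 = -15  ->  a_3 = -5/2
  x^2: 12 a_4 + 4 a_2 = 0  ->  12 a_4 = -4 a_2 = 12  ->  a_4 = 1
  x^3: 20 a_5 - a_3 = 0  ->  20 a_5 = a_3 = -5/2  ->  a_5 = -1/8
Truncated series: y(x) = 3 + 3 x - 3 x^2 - (5/2) x^3 + x^4 - (1/8) x^5 + O(x^6).

a_0 = 3; a_1 = 3; a_2 = -3; a_3 = -5/2; a_4 = 1; a_5 = -1/8


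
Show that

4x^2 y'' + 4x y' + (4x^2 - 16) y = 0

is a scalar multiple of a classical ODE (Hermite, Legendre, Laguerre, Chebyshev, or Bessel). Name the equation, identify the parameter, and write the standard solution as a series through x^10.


All three coefficients share the factor 4; dividing through by 4 gives  x^2 y'' + x y' + (x^2 - 4) y = 0.
This matches the Bessel equation x^2 y'' + x y' + (x^2 - nu^2) y = 0 with nu^2 = 4, so nu = 2; the solution bounded at x = 0 is J_2(x).
Frobenius at x = 0: indicial roots ±nu; for r = nu the recurrence k(k + 2nu) c_k = -c_{k-2} gives the standard series J_nu(x) = sum_{k>=0} (-1)^k / (k! (k+nu)!) (x/2)^(2k+nu). Evaluate the first 5 terms:
  k = 0: (-1)^0 / (0! * 2! * 2^2) x^2 = 1/(1*2*4) x^2 = (1/8) x^2
  k = 1: (-1)^1 / (1! * 3! * 2^4) x^4 = -1/(1*6*16) x^4 = (-1/96) x^4
  k = 2: (-1)^2 / (2! * 4! * 2^6) x^6 = 1/(2*24*64) x^6 = (1/3072) x^6
  k = 3: (-1)^3 / (3! * 5! * 2^8) x^8 = -1/(6*120*256) x^8 = (-1/184320) x^8
  k = 4: (-1)^4 / (4! * 6! * 2^10) x^10 = 1/(24*720*1024) x^10 = (1/17694720) x^10
Hence J_2(x) = x^10/17694720 - x^8/184320 + x^6/3072 - x^4/96 + x^2/8 + ....

J_2(x); series = x^10/17694720 - x^8/184320 + x^6/3072 - x^4/96 + x^2/8


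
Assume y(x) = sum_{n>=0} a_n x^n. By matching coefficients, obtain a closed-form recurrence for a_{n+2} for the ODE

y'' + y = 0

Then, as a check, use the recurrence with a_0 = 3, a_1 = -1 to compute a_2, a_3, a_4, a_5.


Substitute y = sum_n a_n x^n into y'' + (const) y = 0.
y''(x) = sum_{n>=0} (n+2)(n+1) a_{n+2} x^n.
The ODE becomes sum_n [(n+2)(n+1) a_{n+2} + 1 a_n] x^n = 0.
Setting each coefficient to zero gives the recurrence:
  (n+2)(n+1) a_{n+2} + 1 a_n = 0,
  a_{n+2} = -1 / ((n+1)(n+2)) a_n.

Check with a_0 = 3, a_1 = -1 (apply the recurrence for n = 0, 1, 2, 3): a_0 = 3, a_1 = -1, a_2 = -3/2, a_3 = 1/6, a_4 = 1/8, a_5 = -1/120.

a_{n+2} = -1/((n+1)(n+2)) * a_n; check: a_0 = 3, a_1 = -1, a_2 = -3/2, a_3 = 1/6, a_4 = 1/8, a_5 = -1/120


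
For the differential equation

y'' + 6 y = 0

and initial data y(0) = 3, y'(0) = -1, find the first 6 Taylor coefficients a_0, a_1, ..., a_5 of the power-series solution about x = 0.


Ansatz: y(x) = sum_{n>=0} a_n x^n, so y'(x) = sum_{n>=1} n a_n x^(n-1) and y''(x) = sum_{n>=2} n(n-1) a_n x^(n-2).
Substitute into P(x) y'' + Q(x) y' + R(x) y = 0 with P(x) = 1, Q(x) = 0, R(x) = 6, and match powers of x.
Initial conditions: a_0 = 3, a_1 = -1.
Setting the coefficient of each power of x to zero and solving order by order (substituting the coefficients already found):
  x^0: 2 a_2 + 6 a_0 = 0  ->  2 a_2 = -6 a_0 = -18  ->  a_2 = -9
  x^1: 6 a_3 + 6 a_1 = 0  ->  6 a_3 = -6 a_1 = 6  ->  a_3 = 1
  x^2: 12 a_4 + 6 a_2 = 0  ->  12 a_4 = -6 a_2 = 54  ->  a_4 = 9/2
  x^3: 20 a_5 + 6 a_3 = 0  ->  20 a_5 = -6 a_3 = -6  ->  a_5 = -3/10
Truncated series: y(x) = 3 - x - 9 x^2 + x^3 + (9/2) x^4 - (3/10) x^5 + O(x^6).

a_0 = 3; a_1 = -1; a_2 = -9; a_3 = 1; a_4 = 9/2; a_5 = -3/10


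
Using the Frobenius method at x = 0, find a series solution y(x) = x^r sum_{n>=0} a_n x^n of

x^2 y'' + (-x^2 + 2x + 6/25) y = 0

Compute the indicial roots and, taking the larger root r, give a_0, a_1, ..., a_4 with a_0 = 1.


Write in Frobenius form y'' + (p(x)/x) y' + (q(x)/x^2) y = 0:
  p(x) = 0,  q(x) = -x^2 + 2x + 6/25.
Indicial equation: r(r-1) + (0) r + (6/25) = 0 -> roots r_1 = 3/5, r_2 = 2/5.
Take r = r_1 = 3/5. Let y(x) = x^r sum_{n>=0} a_n x^n with a_0 = 1.
Substitute y = x^r sum a_n x^n and match x^{r+n}. The recurrence is
  D(n) a_n + 2 a_{n-1} - 1 a_{n-2} = 0,  where D(n) = (r+n)(r+n-1) + (0)(r+n) + (6/25).
  a_n = [-2 a_{n-1} + 1 a_{n-2}] / D(n).
Since the indicial polynomial factors as (r - r_1)(r - r_2), D(n) = (r_1 + n - r_1)(r_1 + n - r_2) = n(n + 1/5).
Evaluating step by step (a_0 = 1):
  n = 1: D(1) = 1(1 + 1/5) = 6/5; numerator = -2(1) = -2; a_1 = (-2)/(6/5) = -5/3
  n = 2: D(2) = 2(2 + 1/5) = 22/5; numerator = -2(-5/3) + 1(1) = 13/3; a_2 = (13/3)/(22/5) = 65/66
  n = 3: D(3) = 3(3 + 1/5) = 48/5; numerator = -2(65/66) + 1(-5/3) = -40/11; a_3 = (-40/11)/(48/5) = -25/66
  n = 4: D(4) = 4(4 + 1/5) = 84/5; numerator = -2(-25/66) + 1(65/66) = 115/66; a_4 = (115/66)/(84/5) = 575/5544

r = 3/5; a_0 = 1; a_1 = -5/3; a_2 = 65/66; a_3 = -25/66; a_4 = 575/5544


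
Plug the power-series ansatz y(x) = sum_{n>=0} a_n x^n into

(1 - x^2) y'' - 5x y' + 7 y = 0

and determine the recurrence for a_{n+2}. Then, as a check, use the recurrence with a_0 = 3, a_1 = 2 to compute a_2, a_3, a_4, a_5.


Substitute y = sum_n a_n x^n.
(1 - 1 x^2) y'' contributes (n+2)(n+1) a_{n+2} - n(n-1) a_n at x^n.
-5 x y'(x) contributes -5 n a_n at x^n.
7 y(x) contributes 7 a_n at x^n.
Matching x^n: (n+2)(n+1) a_{n+2} + (-n(n-1) - 5 n + 7) a_n = 0.
Thus a_{n+2} = (n(n-1) + 5 n - 7) / ((n+1)(n+2)) * a_n.

Check with a_0 = 3, a_1 = 2 (apply the recurrence for n = 0, 1, 2, 3): a_0 = 3, a_1 = 2, a_2 = -21/2, a_3 = -2/3, a_4 = -35/8, a_5 = -7/15.

a_(n+2) = (n(n-1) + 5 n - 7) / ((n+1)(n+2)) * a_n; check: a_0 = 3, a_1 = 2, a_2 = -21/2, a_3 = -2/3, a_4 = -35/8, a_5 = -7/15


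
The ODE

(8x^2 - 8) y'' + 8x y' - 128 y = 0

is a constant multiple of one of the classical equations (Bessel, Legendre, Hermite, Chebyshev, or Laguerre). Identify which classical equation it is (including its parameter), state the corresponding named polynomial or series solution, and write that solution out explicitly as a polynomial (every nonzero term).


All three coefficients share the factor -8; dividing through by -8 gives  (1 - x^2) y'' - x y' + 16 y = 0.
This matches the Chebyshev equation (1 - x^2) y'' - x y' + n^2 y = 0 (note the -x y' term, not -2x y') with n^2 = 16, so n = 4; the polynomial solution is T_4(x).
With y = sum_k a_k x^k, matching x^k gives (k+2)(k+1) a_{k+2} = (k^2 - n^2) a_k = (k - 4)(k + 4) a_k. The right side vanishes at k = 4, so the series with the parity of 4 terminates at degree 4.
Standard normalization: leading coefficient of T_n is 2^(n-1), so a_4 = 2^3 = 8. Work downward with a_k = (k+1)(k+2) a_{k+2} / ((k - 4)(k + 4)):
  a_2 = (3)(4)(8) / ((2 - 4)(2 + 4)) = 96/(-12) = -8
  a_0 = (1)(2)(-8) / ((0 - 4)(0 + 4)) = -16/(-16) = 1
Hence T_4(x) = 8 x^4 - 8 x^2 + 1.

T_4(x); series = 8 x^4 - 8 x^2 + 1


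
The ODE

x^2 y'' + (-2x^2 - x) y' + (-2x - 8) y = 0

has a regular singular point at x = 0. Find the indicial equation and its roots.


Divide by x^2 to reach normal form y'' + P_1(x) y' + P_2(x) y = 0 with P_1(x) = -2 - 1/x and P_2(x) = -2/x - 8/x^2.
x = 0 is a singular point because the y'-coefficient -2 - 1/x has a pole at x = 0 and the y-coefficient -2/x - 8/x^2 has a pole at x = 0.
It is a regular singular point because x P_1(x) = p(x) = -2x - 1 and x^2 P_2(x) = q(x) = -2x - 8 are polynomials, hence analytic at x = 0.
p(0) = -1,  q(0) = -8.
Indicial equation: r(r-1) + p(0) r + q(0) = 0, i.e. r^2 + (p(0) - 1) r + q(0) = 0, i.e. r^2 - 2 r - 8 = 0.
Discriminant: (-2)^2 - 4(-8) = 36, so r = (2 ± 6)/2.
Solving: r_1 = 4, r_2 = -2.

indicial: r^2 - 2 r - 8 = 0; roots r_1 = 4, r_2 = -2


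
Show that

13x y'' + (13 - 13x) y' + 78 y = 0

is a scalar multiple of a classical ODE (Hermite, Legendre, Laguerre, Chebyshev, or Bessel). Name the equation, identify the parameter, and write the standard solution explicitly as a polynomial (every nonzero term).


All three coefficients share the factor 13; dividing through by 13 gives  x y'' + (1 - x) y' + 6 y = 0.
This matches the Laguerre equation x y'' + (1 - x) y' + n y = 0 with n = 6; the polynomial solution is L_6(x).
With y = sum_k a_k x^k, matching x^k gives (k+1)k a_{k+1} + (k+1) a_{k+1} - k a_k + n a_k = 0, i.e. (k+1)^2 a_{k+1} = (k - n) a_k = (k - 6) a_k. The right side vanishes at k = 6, so the series terminates at degree 6.
Standard normalization L_n(0) = 1 gives a_0 = 1. Work upward with a_{k+1} = (k - 6) a_k / (k+1)^2:
  a_1 = (0 - 6)(1) / 1^2 = -6/1 = -6
  a_2 = (1 - 6)(-6) / 2^2 = 30/4 = 15/2
  a_3 = (2 - 6)(15/2) / 3^2 = -30/9 = -10/3
  a_4 = (3 - 6)(-10/3) / 4^2 = 10/16 = 5/8
  a_5 = (4 - 6)(5/8) / 5^2 = (-5/4)/25 = -1/20
  a_6 = (5 - 6)(-1/20) / 6^2 = (1/20)/36 = 1/720
Hence L_6(x) = x^6/720 - x^5/20 + 5 x^4/8 - 10 x^3/3 + 15 x^2/2 - 6 x + 1.

L_6(x); series = x^6/720 - x^5/20 + 5 x^4/8 - 10 x^3/3 + 15 x^2/2 - 6 x + 1


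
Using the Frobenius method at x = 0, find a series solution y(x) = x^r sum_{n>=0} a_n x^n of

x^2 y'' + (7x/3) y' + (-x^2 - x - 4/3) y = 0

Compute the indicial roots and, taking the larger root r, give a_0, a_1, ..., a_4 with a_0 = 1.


Write in Frobenius form y'' + (p(x)/x) y' + (q(x)/x^2) y = 0:
  p(x) = 7/3,  q(x) = -x^2 - x - 4/3.
Indicial equation: r(r-1) + (7/3) r + (-4/3) = 0 -> roots r_1 = 2/3, r_2 = -2.
Take r = r_1 = 2/3. Let y(x) = x^r sum_{n>=0} a_n x^n with a_0 = 1.
Substitute y = x^r sum a_n x^n and match x^{r+n}. The recurrence is
  D(n) a_n - 1 a_{n-1} - 1 a_{n-2} = 0,  where D(n) = (r+n)(r+n-1) + (7/3)(r+n) + (-4/3).
  a_n = [1 a_{n-1} + 1 a_{n-2}] / D(n).
Since the indicial polynomial factors as (r - r_1)(r - r_2), D(n) = (r_1 + n - r_1)(r_1 + n - r_2) = n(n + 8/3).
Evaluating step by step (a_0 = 1):
  n = 1: D(1) = 1(1 + 8/3) = 11/3; numerator = 1(1) = 1; a_1 = (1)/(11/3) = 3/11
  n = 2: D(2) = 2(2 + 8/3) = 28/3; numerator = 1(3/11) + 1(1) = 14/11; a_2 = (14/11)/(28/3) = 3/22
  n = 3: D(3) = 3(3 + 8/3) = 17; numerator = 1(3/22) + 1(3/11) = 9/22; a_3 = (9/22)/(17) = 9/374
  n = 4: D(4) = 4(4 + 8/3) = 80/3; numerator = 1(9/374) + 1(3/22) = 30/187; a_4 = (30/187)/(80/3) = 9/1496

r = 2/3; a_0 = 1; a_1 = 3/11; a_2 = 3/22; a_3 = 9/374; a_4 = 9/1496


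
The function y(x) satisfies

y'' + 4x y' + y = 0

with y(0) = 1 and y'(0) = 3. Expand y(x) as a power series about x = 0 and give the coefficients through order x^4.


Ansatz: y(x) = sum_{n>=0} a_n x^n, so y'(x) = sum_{n>=1} n a_n x^(n-1) and y''(x) = sum_{n>=2} n(n-1) a_n x^(n-2).
Substitute into P(x) y'' + Q(x) y' + R(x) y = 0 with P(x) = 1, Q(x) = 4x, R(x) = 1, and match powers of x.
Initial conditions: a_0 = 1, a_1 = 3.
Setting the coefficient of each power of x to zero and solving order by order (substituting the coefficients already found):
  x^0: 2 a_2 + a_0 = 0  ->  2 a_2 = -a_0 = -1  ->  a_2 = -1/2
  x^1: 6 a_3 + 5 a_1 = 0  ->  6 a_3 = -5 a_1 = -15  ->  a_3 = -5/2
  x^2: 12 a_4 + 9 a_2 = 0  ->  12 a_4 = -9 a_2 = 9/2  ->  a_4 = 3/8
Truncated series: y(x) = 1 + 3 x - (1/2) x^2 - (5/2) x^3 + (3/8) x^4 + O(x^5).

a_0 = 1; a_1 = 3; a_2 = -1/2; a_3 = -5/2; a_4 = 3/8


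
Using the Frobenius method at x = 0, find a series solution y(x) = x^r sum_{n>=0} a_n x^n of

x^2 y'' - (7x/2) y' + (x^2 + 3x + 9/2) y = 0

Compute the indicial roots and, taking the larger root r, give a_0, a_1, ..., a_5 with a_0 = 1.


Write in Frobenius form y'' + (p(x)/x) y' + (q(x)/x^2) y = 0:
  p(x) = -7/2,  q(x) = x^2 + 3x + 9/2.
Indicial equation: r(r-1) + (-7/2) r + (9/2) = 0 -> roots r_1 = 3, r_2 = 3/2.
Take r = r_1 = 3. Let y(x) = x^r sum_{n>=0} a_n x^n with a_0 = 1.
Substitute y = x^r sum a_n x^n and match x^{r+n}. The recurrence is
  D(n) a_n + 3 a_{n-1} + 1 a_{n-2} = 0,  where D(n) = (r+n)(r+n-1) + (-7/2)(r+n) + (9/2).
  a_n = [-3 a_{n-1} - 1 a_{n-2}] / D(n).
Since the indicial polynomial factors as (r - r_1)(r - r_2), D(n) = (r_1 + n - r_1)(r_1 + n - r_2) = n(n + 3/2).
Evaluating step by step (a_0 = 1):
  n = 1: D(1) = 1(1 + 3/2) = 5/2; numerator = -3(1) = -3; a_1 = (-3)/(5/2) = -6/5
  n = 2: D(2) = 2(2 + 3/2) = 7; numerator = -3(-6/5) - 1(1) = 13/5; a_2 = (13/5)/(7) = 13/35
  n = 3: D(3) = 3(3 + 3/2) = 27/2; numerator = -3(13/35) - 1(-6/5) = 3/35; a_3 = (3/35)/(27/2) = 2/315
  n = 4: D(4) = 4(4 + 3/2) = 22; numerator = -3(2/315) - 1(13/35) = -41/105; a_4 = (-41/105)/(22) = -41/2310
  n = 5: D(5) = 5(5 + 3/2) = 65/2; numerator = -3(-41/2310) - 1(2/315) = 65/1386; a_5 = (65/1386)/(65/2) = 1/693

r = 3; a_0 = 1; a_1 = -6/5; a_2 = 13/35; a_3 = 2/315; a_4 = -41/2310; a_5 = 1/693


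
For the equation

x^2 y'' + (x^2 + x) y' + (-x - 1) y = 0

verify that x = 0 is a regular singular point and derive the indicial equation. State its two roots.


Divide by x^2 to reach normal form y'' + P_1(x) y' + P_2(x) y = 0 with P_1(x) = 1 + 1/x and P_2(x) = -1/x - 1/x^2.
x = 0 is a singular point because the y'-coefficient 1 + 1/x has a pole at x = 0 and the y-coefficient -1/x - 1/x^2 has a pole at x = 0.
It is a regular singular point because x P_1(x) = p(x) = x + 1 and x^2 P_2(x) = q(x) = -x - 1 are polynomials, hence analytic at x = 0.
p(0) = 1,  q(0) = -1.
Indicial equation: r(r-1) + p(0) r + q(0) = 0, i.e. r^2 + (p(0) - 1) r + q(0) = 0, i.e. r^2 - 1 = 0.
Discriminant: (0)^2 - 4(-1) = 4, so r = (0 ± 2)/2.
Solving: r_1 = 1, r_2 = -1.

indicial: r^2 - 1 = 0; roots r_1 = 1, r_2 = -1


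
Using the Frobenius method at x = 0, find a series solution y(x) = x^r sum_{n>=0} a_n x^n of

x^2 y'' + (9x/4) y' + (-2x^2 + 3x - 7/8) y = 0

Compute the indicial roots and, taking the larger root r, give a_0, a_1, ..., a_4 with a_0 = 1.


Write in Frobenius form y'' + (p(x)/x) y' + (q(x)/x^2) y = 0:
  p(x) = 9/4,  q(x) = -2x^2 + 3x - 7/8.
Indicial equation: r(r-1) + (9/4) r + (-7/8) = 0 -> roots r_1 = 1/2, r_2 = -7/4.
Take r = r_1 = 1/2. Let y(x) = x^r sum_{n>=0} a_n x^n with a_0 = 1.
Substitute y = x^r sum a_n x^n and match x^{r+n}. The recurrence is
  D(n) a_n + 3 a_{n-1} - 2 a_{n-2} = 0,  where D(n) = (r+n)(r+n-1) + (9/4)(r+n) + (-7/8).
  a_n = [-3 a_{n-1} + 2 a_{n-2}] / D(n).
Since the indicial polynomial factors as (r - r_1)(r - r_2), D(n) = (r_1 + n - r_1)(r_1 + n - r_2) = n(n + 9/4).
Evaluating step by step (a_0 = 1):
  n = 1: D(1) = 1(1 + 9/4) = 13/4; numerator = -3(1) = -3; a_1 = (-3)/(13/4) = -12/13
  n = 2: D(2) = 2(2 + 9/4) = 17/2; numerator = -3(-12/13) + 2(1) = 62/13; a_2 = (62/13)/(17/2) = 124/221
  n = 3: D(3) = 3(3 + 9/4) = 63/4; numerator = -3(124/221) + 2(-12/13) = -60/17; a_3 = (-60/17)/(63/4) = -80/357
  n = 4: D(4) = 4(4 + 9/4) = 25; numerator = -3(-80/357) + 2(124/221) = 2776/1547; a_4 = (2776/1547)/(25) = 2776/38675

r = 1/2; a_0 = 1; a_1 = -12/13; a_2 = 124/221; a_3 = -80/357; a_4 = 2776/38675
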